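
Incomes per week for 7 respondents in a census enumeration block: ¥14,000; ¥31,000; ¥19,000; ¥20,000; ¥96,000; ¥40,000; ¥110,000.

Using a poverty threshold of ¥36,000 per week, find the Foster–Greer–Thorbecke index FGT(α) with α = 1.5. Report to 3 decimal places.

Poor units: ¥14,000, ¥19,000, ¥20,000, ¥31,000 (q = 4 of N = 7).
Shortfall ratios: (36000−14000)/36000 = 0.6111; (36000−19000)/36000 = 0.4722; (36000−20000)/36000 = 0.4444; (36000−31000)/36000 = 0.1389.
Raised to α = 1.5: 0.47773; 0.32450; 0.29630; 0.05176.
Sum = 1.150288; FGT(1.5) = 1.150288 / 7 = 0.164.

0.164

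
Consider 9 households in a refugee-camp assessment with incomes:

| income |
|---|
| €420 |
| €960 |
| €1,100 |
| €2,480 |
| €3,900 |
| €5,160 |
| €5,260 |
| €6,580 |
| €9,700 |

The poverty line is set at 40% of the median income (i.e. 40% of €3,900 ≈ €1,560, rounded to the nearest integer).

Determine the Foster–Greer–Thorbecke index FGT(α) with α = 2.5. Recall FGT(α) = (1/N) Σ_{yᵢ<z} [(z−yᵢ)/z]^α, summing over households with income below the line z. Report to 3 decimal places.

0.066

Below z: €420, €960, €1,100 (q = 3 of N = 9).
Relative gaps: (1560−420)/1560 = 0.7308; (1560−960)/1560 = 0.3846; (1560−1100)/1560 = 0.2949.
Raised to α = 2.5: 0.45651; 0.09174; 0.04722.
Sum = 0.595467; FGT(2.5) = 0.595467 / 9 = 0.066.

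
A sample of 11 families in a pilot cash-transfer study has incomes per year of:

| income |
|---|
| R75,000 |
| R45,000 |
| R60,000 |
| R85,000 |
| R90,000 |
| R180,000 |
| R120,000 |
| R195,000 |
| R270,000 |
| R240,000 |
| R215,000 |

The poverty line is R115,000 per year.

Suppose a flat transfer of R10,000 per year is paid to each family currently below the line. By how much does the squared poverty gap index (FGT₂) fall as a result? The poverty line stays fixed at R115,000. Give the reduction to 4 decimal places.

Before: below the line — R45,000, R60,000, R75,000, R85,000, R90,000; squared poverty gap index (FGT₂) = 0.075958.
After the R10,000 transfer: below the line — R55,000, R70,000, R85,000, R95,000, R100,000; squared poverty gap index (FGT₂) = 0.049149.
Reduction = 0.075958 − 0.049149 = 0.0268.

0.0268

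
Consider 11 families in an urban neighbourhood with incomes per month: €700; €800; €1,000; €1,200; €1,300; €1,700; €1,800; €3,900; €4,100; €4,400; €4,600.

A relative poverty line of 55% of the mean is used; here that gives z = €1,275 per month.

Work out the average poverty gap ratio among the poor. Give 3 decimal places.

Below z: €700, €800, €1,000, €1,200 (q = 4 of N = 11).
Shortfall ratios (z−y)/z: 0.4510, 0.3725, 0.2157, 0.0588; sum = 1.098039.
The income-gap ratio divides by q (the poor only): 1.098039 / 4 = 0.275.

0.275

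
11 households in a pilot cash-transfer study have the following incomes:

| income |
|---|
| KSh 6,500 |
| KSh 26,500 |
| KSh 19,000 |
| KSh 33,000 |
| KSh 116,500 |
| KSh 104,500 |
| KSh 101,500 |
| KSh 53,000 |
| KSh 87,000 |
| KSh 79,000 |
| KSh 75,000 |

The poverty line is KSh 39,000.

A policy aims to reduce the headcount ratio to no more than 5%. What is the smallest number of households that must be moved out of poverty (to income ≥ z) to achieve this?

Currently q = 4 of N = 11 are below the line (H = 0.364).
A headcount ratio of at most 5% allows at most ⌊0.05 × 11⌋ = 0 poor households.
So at least 4 − 0 = 4 must be lifted.

4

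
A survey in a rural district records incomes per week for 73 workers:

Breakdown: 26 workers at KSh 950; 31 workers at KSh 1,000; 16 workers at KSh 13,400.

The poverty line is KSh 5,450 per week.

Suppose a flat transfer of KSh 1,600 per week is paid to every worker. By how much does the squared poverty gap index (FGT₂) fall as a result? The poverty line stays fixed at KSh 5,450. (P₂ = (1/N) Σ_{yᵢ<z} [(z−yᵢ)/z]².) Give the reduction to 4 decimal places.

Before: below the line — 26×KSh 950, 31×KSh 1,000; squared poverty gap index (FGT₂) = 0.525936.
After the KSh 1,600 transfer: below the line — 26×KSh 2,550, 31×KSh 2,600; squared poverty gap index (FGT₂) = 0.216972.
Reduction = 0.525936 − 0.216972 = 0.3090.

0.3090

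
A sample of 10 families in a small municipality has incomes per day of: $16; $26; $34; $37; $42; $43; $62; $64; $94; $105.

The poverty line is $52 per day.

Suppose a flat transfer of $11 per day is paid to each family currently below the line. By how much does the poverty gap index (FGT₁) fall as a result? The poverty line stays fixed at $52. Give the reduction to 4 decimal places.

Before: below the line — $16, $26, $34, $37, $42, $43; poverty gap index (FGT₁) = 0.219231.
After the $11 transfer: below the line — $27, $37, $45, $48; poverty gap index (FGT₁) = 0.098077.
Reduction = 0.219231 − 0.098077 = 0.1212.

0.1212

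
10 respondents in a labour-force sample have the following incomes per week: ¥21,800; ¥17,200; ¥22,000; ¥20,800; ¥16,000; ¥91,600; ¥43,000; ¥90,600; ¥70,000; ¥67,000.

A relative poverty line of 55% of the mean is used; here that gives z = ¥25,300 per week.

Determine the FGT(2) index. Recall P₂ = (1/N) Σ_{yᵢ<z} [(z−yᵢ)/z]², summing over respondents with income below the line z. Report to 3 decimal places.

0.031

Incomes under z: ¥16,000, ¥17,200, ¥20,800, ¥21,800, ¥22,000 (q = 5 of N = 10).
Shortfall ratios: (25300−16000)/25300 = 0.3676; (25300−17200)/25300 = 0.3202; (25300−20800)/25300 = 0.1779; (25300−21800)/25300 = 0.1383; (25300−22000)/25300 = 0.1304.
Squared: 0.1351; 0.1025; 0.0316; 0.0191; 0.0170.
Sum = 0.305410; P₂ = 0.305410 / 10 = 0.031.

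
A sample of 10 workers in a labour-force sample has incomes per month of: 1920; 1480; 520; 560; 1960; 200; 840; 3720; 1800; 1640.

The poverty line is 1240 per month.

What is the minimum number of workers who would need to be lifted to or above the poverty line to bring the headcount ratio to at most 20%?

4 of the 10 workers are poor, so H = 4/10 = 0.400.
A headcount ratio of at most 20% allows at most ⌊0.20 × 10⌋ = 2 poor workers.
So at least 4 − 2 = 2 must be lifted.

2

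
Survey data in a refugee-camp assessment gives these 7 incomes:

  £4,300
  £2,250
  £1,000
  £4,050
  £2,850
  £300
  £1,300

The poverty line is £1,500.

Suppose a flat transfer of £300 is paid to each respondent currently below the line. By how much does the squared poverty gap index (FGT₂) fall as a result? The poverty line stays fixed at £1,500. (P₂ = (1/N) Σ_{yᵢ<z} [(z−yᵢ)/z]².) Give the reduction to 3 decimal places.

Before: below the line — £300, £1,000, £1,300; squared poverty gap index (FGT₂) = 0.10984.
After the £300 transfer: below the line — £600, £1,300; squared poverty gap index (FGT₂) = 0.05397.
Reduction = 0.10984 − 0.05397 = 0.056.

0.056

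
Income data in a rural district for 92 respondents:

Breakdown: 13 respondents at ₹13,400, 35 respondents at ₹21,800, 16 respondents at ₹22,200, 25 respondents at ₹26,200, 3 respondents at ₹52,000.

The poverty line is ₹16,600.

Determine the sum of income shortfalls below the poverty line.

Below z: 13×₹13,400 (q = 13 of N = 92).
Individual gaps: 13×(16600−13400) = 41600.
Aggregate gap = ₹41,600.

₹41,600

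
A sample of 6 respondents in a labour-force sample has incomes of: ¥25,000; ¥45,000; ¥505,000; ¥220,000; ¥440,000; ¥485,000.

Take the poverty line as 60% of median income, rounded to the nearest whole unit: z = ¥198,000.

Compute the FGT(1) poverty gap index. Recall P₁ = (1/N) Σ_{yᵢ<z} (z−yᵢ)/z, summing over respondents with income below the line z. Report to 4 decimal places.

Incomes under z: ¥25,000, ¥45,000 (q = 2 of N = 6).
Normalized shortfalls: (198000−25000)/198000 = 0.8737; (198000−45000)/198000 = 0.7727.
Sum of shortfalls = 1.646465; P₁ averages over all N: 1.646465 / 6 = 0.2744.

0.2744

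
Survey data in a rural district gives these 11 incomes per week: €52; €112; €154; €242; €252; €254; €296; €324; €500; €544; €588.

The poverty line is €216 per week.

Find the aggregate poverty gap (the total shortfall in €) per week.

€330

Poor units: €52, €112, €154 (q = 3 of N = 11).
Individual gaps: 216−52 = 164; 216−112 = 104; 216−154 = 62.
Aggregate gap = €330.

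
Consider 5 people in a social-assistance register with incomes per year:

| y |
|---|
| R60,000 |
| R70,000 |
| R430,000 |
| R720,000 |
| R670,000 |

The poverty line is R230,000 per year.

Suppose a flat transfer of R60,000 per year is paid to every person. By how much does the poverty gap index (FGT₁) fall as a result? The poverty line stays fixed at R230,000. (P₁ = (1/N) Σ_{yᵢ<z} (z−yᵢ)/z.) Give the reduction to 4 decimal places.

Before: below the line — R60,000, R70,000; poverty gap index (FGT₁) = 0.286957.
After the R60,000 transfer: below the line — R120,000, R130,000; poverty gap index (FGT₁) = 0.182609.
Reduction = 0.286957 − 0.182609 = 0.1043.

0.1043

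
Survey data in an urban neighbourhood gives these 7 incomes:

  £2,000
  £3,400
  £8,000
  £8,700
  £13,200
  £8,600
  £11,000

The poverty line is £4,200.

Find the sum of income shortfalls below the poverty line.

£3,000

Below the line: £2,000, £3,400 (q = 2 of N = 7).
Individual gaps: 4200−2000 = 2200; 4200−3400 = 800.
Aggregate gap = £3,000.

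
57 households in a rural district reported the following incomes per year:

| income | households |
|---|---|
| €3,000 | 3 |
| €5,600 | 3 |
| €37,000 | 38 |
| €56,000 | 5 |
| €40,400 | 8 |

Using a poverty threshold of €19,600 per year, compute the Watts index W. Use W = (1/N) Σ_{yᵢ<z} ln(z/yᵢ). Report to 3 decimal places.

Below z: 3×€3,000, 3×€5,600 (q = 6 of N = 57).
ln(z/y) terms: ln(19600/3000) = 1.8769 (×3); ln(19600/5600) = 1.2528 (×3).
W = 9.389041 / 57 = 0.165.

0.165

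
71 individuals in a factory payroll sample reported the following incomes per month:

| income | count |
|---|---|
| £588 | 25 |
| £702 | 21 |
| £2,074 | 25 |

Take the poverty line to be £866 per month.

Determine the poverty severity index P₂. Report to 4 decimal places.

Below z: 25×£588, 21×£702 (q = 46 of N = 71).
Shortfall ratios: (866−588)/866 = 0.3210 (×25); (866−702)/866 = 0.1894 (×21).
Squared: 0.1031 (×25); 0.0359 (×21).
Sum = 3.329417; P₂ = 3.329417 / 71 = 0.0469.

0.0469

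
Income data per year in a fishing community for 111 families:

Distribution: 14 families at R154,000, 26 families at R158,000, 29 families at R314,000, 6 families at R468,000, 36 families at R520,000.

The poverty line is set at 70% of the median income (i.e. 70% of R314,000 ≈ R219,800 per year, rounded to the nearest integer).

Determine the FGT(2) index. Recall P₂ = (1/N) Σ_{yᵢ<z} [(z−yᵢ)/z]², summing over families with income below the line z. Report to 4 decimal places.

Below the line: 14×R154,000, 26×R158,000 (q = 40 of N = 111).
Shortfall ratios: (219800−154000)/219800 = 0.2994 (×14); (219800−158000)/219800 = 0.2812 (×26).
Squared: 0.0896 (×14); 0.0791 (×26).
Sum = 3.310049; P₂ = 3.310049 / 111 = 0.0298.

0.0298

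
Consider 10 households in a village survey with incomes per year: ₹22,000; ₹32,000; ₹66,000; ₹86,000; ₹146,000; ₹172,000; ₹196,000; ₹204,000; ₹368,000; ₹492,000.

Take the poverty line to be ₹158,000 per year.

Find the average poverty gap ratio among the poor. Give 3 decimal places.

Below the line: ₹22,000, ₹32,000, ₹66,000, ₹86,000, ₹146,000 (q = 5 of N = 10).
Shortfall ratios (z−y)/z: 0.8608, 0.7975, 0.5823, 0.4557, 0.0759; sum = 2.772152.
I averages over the q = 5 poor units only: 2.772152 / 5 = 0.554.

0.554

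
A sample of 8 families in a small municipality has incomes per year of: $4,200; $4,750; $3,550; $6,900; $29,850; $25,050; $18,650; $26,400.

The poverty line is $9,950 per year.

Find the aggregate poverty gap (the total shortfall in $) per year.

$20,400

Below the line: $3,550, $4,200, $4,750, $6,900 (q = 4 of N = 8).
Individual gaps: 9950−3550 = 6400; 9950−4200 = 5750; 9950−4750 = 5200; 9950−6900 = 3050.
Aggregate gap = $20,400.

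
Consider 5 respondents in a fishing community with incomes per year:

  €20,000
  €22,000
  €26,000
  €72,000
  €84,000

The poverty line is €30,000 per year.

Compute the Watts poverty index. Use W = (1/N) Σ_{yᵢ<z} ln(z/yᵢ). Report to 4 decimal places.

Poor units: €20,000, €22,000, €26,000 (q = 3 of N = 5).
Log gaps: ln(30000/20000) = 0.4055; ln(30000/22000) = 0.3102; ln(30000/26000) = 0.1431.
W = 0.858721 / 5 = 0.1717.

0.1717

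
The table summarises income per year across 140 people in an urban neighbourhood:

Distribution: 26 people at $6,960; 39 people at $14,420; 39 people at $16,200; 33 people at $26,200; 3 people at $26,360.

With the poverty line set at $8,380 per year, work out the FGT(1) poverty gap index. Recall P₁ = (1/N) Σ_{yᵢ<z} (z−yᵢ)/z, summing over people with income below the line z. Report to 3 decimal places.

Below the line: 26×$6,960 (q = 26 of N = 140).
Relative gaps: (8380−6960)/8380 = 0.1695 (×26).
Σ = 4.405728. Dividing by the full population N = 140 gives P₁ = 0.031.

0.031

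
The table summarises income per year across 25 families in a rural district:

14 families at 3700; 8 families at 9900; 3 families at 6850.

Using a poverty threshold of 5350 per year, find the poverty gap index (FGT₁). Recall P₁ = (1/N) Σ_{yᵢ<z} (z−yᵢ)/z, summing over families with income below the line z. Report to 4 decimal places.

0.1727

Incomes under z: 14×3700 (q = 14 of N = 25).
Gap ratios (z−y)/z: (5350−3700)/5350 = 0.3084 (×14).
Σ = 4.317757. Dividing by the full population N = 25 gives P₁ = 0.1727.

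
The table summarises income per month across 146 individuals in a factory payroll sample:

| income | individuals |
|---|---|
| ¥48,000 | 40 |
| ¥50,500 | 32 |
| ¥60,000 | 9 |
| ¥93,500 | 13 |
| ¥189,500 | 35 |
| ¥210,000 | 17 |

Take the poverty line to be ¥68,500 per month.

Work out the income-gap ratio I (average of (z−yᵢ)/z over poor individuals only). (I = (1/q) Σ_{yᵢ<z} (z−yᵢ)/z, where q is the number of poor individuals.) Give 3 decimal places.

Below the line: 40×¥48,000, 32×¥50,500, 9×¥60,000 (q = 81 of N = 146).
Relative gaps: 0.2993 (×40), 0.2628 (×32), 0.1241 (×9); sum = 21.496350.
The income-gap ratio divides by q (the poor only): 21.496350 / 81 = 0.265.

0.265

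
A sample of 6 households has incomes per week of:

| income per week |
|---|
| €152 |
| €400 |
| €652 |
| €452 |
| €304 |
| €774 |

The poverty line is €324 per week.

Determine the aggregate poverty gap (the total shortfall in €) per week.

€192

Incomes under z: €152, €304 (q = 2 of N = 6).
Individual gaps: 324−152 = 172; 324−304 = 20.
Aggregate gap = €192.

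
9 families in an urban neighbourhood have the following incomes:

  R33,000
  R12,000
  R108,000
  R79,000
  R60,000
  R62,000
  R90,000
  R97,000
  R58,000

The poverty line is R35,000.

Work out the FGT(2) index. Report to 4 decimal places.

Below the line: R12,000, R33,000 (q = 2 of N = 9).
Shortfall ratios: (35000−12000)/35000 = 0.6571; (35000−33000)/35000 = 0.0571.
Squared: 0.4318; 0.0033.
Sum = 0.435102; P₂ = 0.435102 / 9 = 0.0483.

0.0483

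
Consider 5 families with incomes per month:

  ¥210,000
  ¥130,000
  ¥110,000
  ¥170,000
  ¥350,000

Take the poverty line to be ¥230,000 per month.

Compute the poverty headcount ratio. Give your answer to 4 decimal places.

0.8000

4 of the 5 families have income below ¥230,000.
H = 4/5 = 0.8000.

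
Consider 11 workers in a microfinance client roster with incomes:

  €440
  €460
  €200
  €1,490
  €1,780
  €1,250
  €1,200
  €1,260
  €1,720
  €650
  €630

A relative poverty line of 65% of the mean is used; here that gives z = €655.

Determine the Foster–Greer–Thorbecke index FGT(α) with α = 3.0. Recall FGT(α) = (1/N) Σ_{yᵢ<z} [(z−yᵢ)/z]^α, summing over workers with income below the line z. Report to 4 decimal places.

Incomes under z: €200, €440, €460, €630, €650 (q = 5 of N = 11).
Normalized shortfalls: (655−200)/655 = 0.6947; (655−440)/655 = 0.3282; (655−460)/655 = 0.2977; (655−630)/655 = 0.0382; (655−650)/655 = 0.0076.
Raised to α = 3.0: 0.33520; 0.03537; 0.02639; 0.00006; 0.00000.
Sum = 0.397014; FGT(3.0) = 0.397014 / 11 = 0.0361.

0.0361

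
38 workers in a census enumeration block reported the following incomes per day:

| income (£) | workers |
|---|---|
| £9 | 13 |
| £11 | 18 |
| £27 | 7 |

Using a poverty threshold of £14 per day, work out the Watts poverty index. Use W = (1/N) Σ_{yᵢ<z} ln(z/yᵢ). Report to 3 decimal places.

Below the line: 13×£9, 18×£11 (q = 31 of N = 38).
Log shortfalls: ln(14/9) = 0.4418 (×13); ln(14/11) = 0.2412 (×18).
W = 10.084743 / 38 = 0.265.

0.265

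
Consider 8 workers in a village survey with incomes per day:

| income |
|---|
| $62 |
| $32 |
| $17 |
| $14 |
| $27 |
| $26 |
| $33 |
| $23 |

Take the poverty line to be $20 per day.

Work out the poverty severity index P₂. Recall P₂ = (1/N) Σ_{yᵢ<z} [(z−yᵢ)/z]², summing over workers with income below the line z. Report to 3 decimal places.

Poor units: $14, $17 (q = 2 of N = 8).
Relative gaps: (20−14)/20 = 0.3000; (20−17)/20 = 0.1500.
Squared: 0.0900; 0.0225.
Sum = 0.112500; P₂ = 0.112500 / 8 = 0.014.

0.014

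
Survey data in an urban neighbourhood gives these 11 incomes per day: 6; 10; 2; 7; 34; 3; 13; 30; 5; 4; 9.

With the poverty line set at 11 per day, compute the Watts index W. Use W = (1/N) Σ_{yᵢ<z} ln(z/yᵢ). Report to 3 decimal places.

Below the line: 2, 3, 4, 5, 6, 7, 9, 10 (q = 8 of N = 11).
Log shortfalls: ln(11/2) = 1.7047; ln(11/3) = 1.2993; ln(11/4) = 1.0116; ln(11/5) = 0.7885; ln(11/6) = 0.6061; ln(11/7) = 0.4520; ln(11/9) = 0.2007; ln(11/10) = 0.0953.
W = 6.158191 / 11 = 0.560.

0.560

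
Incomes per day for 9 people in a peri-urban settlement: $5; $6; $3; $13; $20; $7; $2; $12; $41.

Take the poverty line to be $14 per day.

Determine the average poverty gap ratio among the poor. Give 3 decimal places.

Below the line: $2, $3, $5, $6, $7, $12, $13 (q = 7 of N = 9).
Shortfall ratios (z−y)/z: 0.8571, 0.7857, 0.6429, 0.5714, 0.5000, 0.1429, 0.0714; sum = 3.571429.
The income-gap ratio divides by q (the poor only): 3.571429 / 7 = 0.510.

0.510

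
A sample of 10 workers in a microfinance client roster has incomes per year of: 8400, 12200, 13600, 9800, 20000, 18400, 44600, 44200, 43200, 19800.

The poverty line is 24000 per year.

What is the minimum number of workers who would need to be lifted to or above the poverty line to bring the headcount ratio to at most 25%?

7 of the 10 workers are poor, so H = 7/10 = 0.700.
A headcount ratio of at most 25% allows at most ⌊0.25 × 10⌋ = 2 poor workers.
So at least 7 − 2 = 5 must be lifted.

5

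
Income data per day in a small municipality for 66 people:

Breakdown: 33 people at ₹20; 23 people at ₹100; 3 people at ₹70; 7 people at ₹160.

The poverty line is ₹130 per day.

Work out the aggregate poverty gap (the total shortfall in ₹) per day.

₹4,500

Incomes under z: 33×₹20, 3×₹70, 23×₹100 (q = 59 of N = 66).
Individual gaps: 33×(130−20) = 3630; 3×(130−70) = 180; 23×(130−100) = 690.
Aggregate gap = ₹4,500.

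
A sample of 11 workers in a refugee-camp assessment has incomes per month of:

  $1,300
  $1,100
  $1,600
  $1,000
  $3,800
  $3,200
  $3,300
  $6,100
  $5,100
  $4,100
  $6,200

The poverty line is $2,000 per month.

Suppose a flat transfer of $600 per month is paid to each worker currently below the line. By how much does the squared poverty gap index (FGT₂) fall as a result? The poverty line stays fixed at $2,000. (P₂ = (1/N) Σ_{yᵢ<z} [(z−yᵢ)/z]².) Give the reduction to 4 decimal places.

0.0500

Before: below the line — $1,000, $1,100, $1,300, $1,600; squared poverty gap index (FGT₂) = 0.055909.
After the $600 transfer: below the line — $1,600, $1,700, $1,900; squared poverty gap index (FGT₂) = 0.005909.
Reduction = 0.055909 − 0.005909 = 0.0500.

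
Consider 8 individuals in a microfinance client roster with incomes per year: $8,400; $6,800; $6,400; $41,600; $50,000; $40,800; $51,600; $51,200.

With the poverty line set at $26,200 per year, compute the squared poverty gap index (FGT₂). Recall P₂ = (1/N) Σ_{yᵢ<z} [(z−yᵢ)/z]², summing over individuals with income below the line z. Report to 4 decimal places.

0.1976

Poor units: $6,400, $6,800, $8,400 (q = 3 of N = 8).
Normalized shortfalls: (26200−6400)/26200 = 0.7557; (26200−6800)/26200 = 0.7405; (26200−8400)/26200 = 0.6794.
Squared: 0.5711; 0.5483; 0.4616.
Sum = 1.580968; P₂ = 1.580968 / 8 = 0.1976.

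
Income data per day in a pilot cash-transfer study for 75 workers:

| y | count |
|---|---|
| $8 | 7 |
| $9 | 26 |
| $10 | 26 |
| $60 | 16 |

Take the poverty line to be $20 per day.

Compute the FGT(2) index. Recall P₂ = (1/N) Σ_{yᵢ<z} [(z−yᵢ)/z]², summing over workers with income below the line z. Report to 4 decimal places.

Below z: 7×$8, 26×$9, 26×$10 (q = 59 of N = 75).
Gap ratios (z−y)/z: (20−8)/20 = 0.6000 (×7); (20−9)/20 = 0.5500 (×26); (20−10)/20 = 0.5000 (×26).
Squared: 0.3600 (×7); 0.3025 (×26); 0.2500 (×26).
Sum = 16.885000; P₂ = 16.885000 / 75 = 0.2251.

0.2251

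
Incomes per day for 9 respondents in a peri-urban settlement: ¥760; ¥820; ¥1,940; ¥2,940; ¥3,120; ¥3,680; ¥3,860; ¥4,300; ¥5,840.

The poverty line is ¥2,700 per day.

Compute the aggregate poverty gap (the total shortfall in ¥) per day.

Poor units: ¥760, ¥820, ¥1,940 (q = 3 of N = 9).
Individual gaps: 2700−760 = 1940; 2700−820 = 1880; 2700−1940 = 760.
Aggregate gap = ¥4,580.

¥4,580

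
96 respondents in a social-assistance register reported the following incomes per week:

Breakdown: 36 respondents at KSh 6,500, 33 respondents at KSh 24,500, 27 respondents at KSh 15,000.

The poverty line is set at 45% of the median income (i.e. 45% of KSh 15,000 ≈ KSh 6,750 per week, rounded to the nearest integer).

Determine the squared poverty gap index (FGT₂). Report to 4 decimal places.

0.0005

Incomes under z: 36×KSh 6,500 (q = 36 of N = 96).
Gap ratios (z−y)/z: (6750−6500)/6750 = 0.0370 (×36).
Squared: 0.0014 (×36).
Sum = 0.049383; P₂ = 0.049383 / 96 = 0.0005.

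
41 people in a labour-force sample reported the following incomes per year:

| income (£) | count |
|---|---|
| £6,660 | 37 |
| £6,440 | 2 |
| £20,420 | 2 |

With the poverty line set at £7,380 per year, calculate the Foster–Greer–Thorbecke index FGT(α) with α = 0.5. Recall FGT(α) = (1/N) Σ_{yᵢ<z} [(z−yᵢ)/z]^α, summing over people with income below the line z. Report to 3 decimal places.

Below the line: 2×£6,440, 37×£6,660 (q = 39 of N = 41).
Shortfall ratios: (7380−6440)/7380 = 0.1274 (×2); (7380−6660)/7380 = 0.0976 (×37).
Raised to α = 0.5: 0.35689 (×2); 0.31235 (×37).
Sum = 12.270641; FGT(0.5) = 12.270641 / 41 = 0.299.

0.299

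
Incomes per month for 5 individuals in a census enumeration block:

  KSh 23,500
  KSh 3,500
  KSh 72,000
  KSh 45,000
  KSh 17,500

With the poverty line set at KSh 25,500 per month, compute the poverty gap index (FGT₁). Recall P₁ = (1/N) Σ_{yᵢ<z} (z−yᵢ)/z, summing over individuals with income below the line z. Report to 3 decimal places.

0.251

Incomes under z: KSh 3,500, KSh 17,500, KSh 23,500 (q = 3 of N = 5).
Gap ratios (z−y)/z: (25500−3500)/25500 = 0.8627; (25500−17500)/25500 = 0.3137; (25500−23500)/25500 = 0.0784.
Sum of shortfalls = 1.254902; P₁ averages over all N: 1.254902 / 5 = 0.251.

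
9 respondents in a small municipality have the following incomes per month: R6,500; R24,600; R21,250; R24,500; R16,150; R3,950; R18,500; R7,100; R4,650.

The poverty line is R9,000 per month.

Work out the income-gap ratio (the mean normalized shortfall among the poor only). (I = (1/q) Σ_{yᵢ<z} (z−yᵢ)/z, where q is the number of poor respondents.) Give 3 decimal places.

0.383

Below z: R3,950, R4,650, R6,500, R7,100 (q = 4 of N = 9).
Relative gaps: 0.5611, 0.4833, 0.2778, 0.2111; sum = 1.533333.
I averages over the q = 4 poor units only: 1.533333 / 4 = 0.383.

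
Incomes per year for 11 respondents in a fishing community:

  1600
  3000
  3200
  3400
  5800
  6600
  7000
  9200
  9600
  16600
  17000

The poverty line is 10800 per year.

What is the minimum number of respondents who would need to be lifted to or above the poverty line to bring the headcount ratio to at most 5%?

Currently q = 9 of N = 11 are below the line (H = 0.818).
A headcount ratio of at most 5% allows at most ⌊0.05 × 11⌋ = 0 poor respondents.
So at least 9 − 0 = 9 must be lifted.

9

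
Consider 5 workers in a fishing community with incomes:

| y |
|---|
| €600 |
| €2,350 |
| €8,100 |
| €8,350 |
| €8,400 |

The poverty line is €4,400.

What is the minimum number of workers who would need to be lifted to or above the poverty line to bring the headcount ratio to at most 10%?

2

Currently q = 2 of N = 5 are below the line (H = 0.400).
A headcount ratio of at most 10% allows at most ⌊0.10 × 5⌋ = 0 poor workers.
So at least 2 − 0 = 2 must be lifted.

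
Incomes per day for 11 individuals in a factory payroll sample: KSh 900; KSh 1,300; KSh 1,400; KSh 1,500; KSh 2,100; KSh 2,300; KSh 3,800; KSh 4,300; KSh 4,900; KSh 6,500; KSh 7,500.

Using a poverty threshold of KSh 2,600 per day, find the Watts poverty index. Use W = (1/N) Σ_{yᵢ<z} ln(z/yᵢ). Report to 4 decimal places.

Incomes under z: KSh 900, KSh 1,300, KSh 1,400, KSh 1,500, KSh 2,100, KSh 2,300 (q = 6 of N = 11).
Log shortfalls: ln(2600/900) = 1.0609; ln(2600/1300) = 0.6931; ln(2600/1400) = 0.6190; ln(2600/1500) = 0.5500; ln(2600/2100) = 0.2136; ln(2600/2300) = 0.1226.
W = 3.259281 / 11 = 0.2963.

0.2963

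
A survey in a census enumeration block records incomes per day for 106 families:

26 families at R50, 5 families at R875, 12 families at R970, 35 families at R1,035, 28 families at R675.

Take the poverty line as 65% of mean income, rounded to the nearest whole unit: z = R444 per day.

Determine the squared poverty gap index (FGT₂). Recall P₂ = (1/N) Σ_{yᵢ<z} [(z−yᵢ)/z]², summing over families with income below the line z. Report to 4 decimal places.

Poor units: 26×R50 (q = 26 of N = 106).
Relative gaps: (444−50)/444 = 0.8874 (×26).
Squared: 0.7875 (×26).
Sum = 20.473866; P₂ = 20.473866 / 106 = 0.1931.

0.1931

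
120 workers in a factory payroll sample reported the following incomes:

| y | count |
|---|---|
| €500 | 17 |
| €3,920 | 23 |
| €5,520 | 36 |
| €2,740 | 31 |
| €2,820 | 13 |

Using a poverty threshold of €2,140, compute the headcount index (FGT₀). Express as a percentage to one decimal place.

17 of the 120 workers have income below €2,140.
H = 17/120 = 14.2%.

14.2%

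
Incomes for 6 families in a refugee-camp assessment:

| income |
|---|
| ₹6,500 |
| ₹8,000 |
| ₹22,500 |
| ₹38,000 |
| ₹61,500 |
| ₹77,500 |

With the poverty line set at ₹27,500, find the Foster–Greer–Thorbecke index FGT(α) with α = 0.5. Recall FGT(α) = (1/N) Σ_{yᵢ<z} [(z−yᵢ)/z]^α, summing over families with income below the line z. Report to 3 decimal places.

Below the line: ₹6,500, ₹8,000, ₹22,500 (q = 3 of N = 6).
Normalized shortfalls: (27500−6500)/27500 = 0.7636; (27500−8000)/27500 = 0.7091; (27500−22500)/27500 = 0.1818.
Raised to α = 0.5: 0.87386; 0.84208; 0.42640.
Sum = 2.142340; FGT(0.5) = 2.142340 / 6 = 0.357.

0.357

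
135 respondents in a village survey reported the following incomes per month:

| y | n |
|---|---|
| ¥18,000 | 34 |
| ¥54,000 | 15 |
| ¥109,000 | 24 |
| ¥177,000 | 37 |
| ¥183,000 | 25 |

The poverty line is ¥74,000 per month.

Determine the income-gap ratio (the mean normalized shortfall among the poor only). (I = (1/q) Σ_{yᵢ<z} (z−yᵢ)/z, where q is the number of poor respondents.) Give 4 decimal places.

0.6078

Poor units: 34×¥18,000, 15×¥54,000 (q = 49 of N = 135).
Relative gaps: 0.7568 (×34), 0.2703 (×15); sum = 29.783784.
I averages over the q = 49 poor units only: 29.783784 / 49 = 0.6078.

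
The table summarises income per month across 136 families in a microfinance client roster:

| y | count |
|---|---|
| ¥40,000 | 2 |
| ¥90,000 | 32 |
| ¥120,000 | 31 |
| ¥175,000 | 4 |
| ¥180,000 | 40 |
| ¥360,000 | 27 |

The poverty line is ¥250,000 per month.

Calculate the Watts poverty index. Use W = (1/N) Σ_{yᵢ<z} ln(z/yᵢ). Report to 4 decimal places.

Below the line: 2×¥40,000, 32×¥90,000, 31×¥120,000, 4×¥175,000, 40×¥180,000 (q = 109 of N = 136).
ln(z/y) terms: ln(250000/40000) = 1.8326 (×2); ln(250000/90000) = 1.0217 (×32); ln(250000/120000) = 0.7340 (×31); ln(250000/175000) = 0.3567 (×4); ln(250000/180000) = 0.3285 (×40).
W = 73.677910 / 136 = 0.5417.

0.5417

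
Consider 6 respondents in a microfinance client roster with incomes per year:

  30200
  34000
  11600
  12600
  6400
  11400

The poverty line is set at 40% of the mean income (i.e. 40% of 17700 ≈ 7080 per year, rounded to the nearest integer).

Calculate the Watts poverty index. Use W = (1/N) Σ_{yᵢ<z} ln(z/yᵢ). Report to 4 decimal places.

Below z: 6400 (q = 1 of N = 6).
ln(z/y) terms: ln(7080/6400) = 0.1010.
W = 0.100976 / 6 = 0.0168.

0.0168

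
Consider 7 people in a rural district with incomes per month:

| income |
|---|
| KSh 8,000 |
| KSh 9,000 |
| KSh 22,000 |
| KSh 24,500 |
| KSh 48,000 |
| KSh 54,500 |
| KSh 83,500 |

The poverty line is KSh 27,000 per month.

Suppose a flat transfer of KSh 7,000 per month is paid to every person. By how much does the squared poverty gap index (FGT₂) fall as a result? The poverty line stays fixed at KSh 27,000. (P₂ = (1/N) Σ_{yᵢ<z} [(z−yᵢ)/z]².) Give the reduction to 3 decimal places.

0.088

Before: below the line — KSh 8,000, KSh 9,000, KSh 22,000, KSh 24,500; squared poverty gap index (FGT₂) = 0.14036.
After the KSh 7,000 transfer: below the line — KSh 15,000, KSh 16,000; squared poverty gap index (FGT₂) = 0.05193.
Reduction = 0.14036 − 0.05193 = 0.088.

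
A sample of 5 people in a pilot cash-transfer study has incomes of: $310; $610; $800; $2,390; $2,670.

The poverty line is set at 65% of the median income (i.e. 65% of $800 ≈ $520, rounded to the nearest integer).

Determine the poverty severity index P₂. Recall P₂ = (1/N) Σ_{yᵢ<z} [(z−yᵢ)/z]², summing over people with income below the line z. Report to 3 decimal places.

0.033

Below z: $310 (q = 1 of N = 5).
Normalized shortfalls: (520−310)/520 = 0.4038.
Squared: 0.1631.
Sum = 0.163092; P₂ = 0.163092 / 5 = 0.033.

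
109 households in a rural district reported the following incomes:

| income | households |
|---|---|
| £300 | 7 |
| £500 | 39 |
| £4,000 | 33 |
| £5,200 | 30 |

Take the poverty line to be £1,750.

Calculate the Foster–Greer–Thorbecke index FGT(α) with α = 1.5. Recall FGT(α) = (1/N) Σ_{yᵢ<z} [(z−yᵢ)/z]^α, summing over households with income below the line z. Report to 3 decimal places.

Below z: 7×£300, 39×£500 (q = 46 of N = 109).
Relative gaps: (1750−300)/1750 = 0.8286 (×7); (1750−500)/1750 = 0.7143 (×39).
Raised to α = 1.5: 0.75421 (×7); 0.60368 (×39).
Sum = 28.823085; FGT(1.5) = 28.823085 / 109 = 0.264.

0.264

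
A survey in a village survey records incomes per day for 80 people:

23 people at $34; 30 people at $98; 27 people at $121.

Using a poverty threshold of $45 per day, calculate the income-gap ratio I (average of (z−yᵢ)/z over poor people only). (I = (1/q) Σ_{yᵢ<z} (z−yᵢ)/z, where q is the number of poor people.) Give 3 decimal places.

0.244

Below z: 23×$34 (q = 23 of N = 80).
Shortfall ratios (z−y)/z: 0.2444 (×23); sum = 5.622222.
I averages over the q = 23 poor units only: 5.622222 / 23 = 0.244.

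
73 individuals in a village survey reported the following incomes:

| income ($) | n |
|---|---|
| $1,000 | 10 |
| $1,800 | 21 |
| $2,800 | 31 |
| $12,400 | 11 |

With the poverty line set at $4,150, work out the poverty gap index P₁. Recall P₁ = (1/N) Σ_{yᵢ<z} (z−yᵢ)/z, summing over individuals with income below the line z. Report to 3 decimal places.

Poor units: 10×$1,000, 21×$1,800, 31×$2,800 (q = 62 of N = 73).
Relative gaps: (4150−1000)/4150 = 0.7590 (×10); (4150−1800)/4150 = 0.5663 (×21); (4150−2800)/4150 = 0.3253 (×31).
Σ = 29.566265. Dividing by the full population N = 73 gives P₁ = 0.405.

0.405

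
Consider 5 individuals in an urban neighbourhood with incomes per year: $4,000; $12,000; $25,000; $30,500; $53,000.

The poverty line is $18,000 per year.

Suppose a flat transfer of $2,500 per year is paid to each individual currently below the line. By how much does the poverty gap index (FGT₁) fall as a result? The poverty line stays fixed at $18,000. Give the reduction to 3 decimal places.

0.056

Before: below the line — $4,000, $12,000; poverty gap index (FGT₁) = 0.22222.
After the $2,500 transfer: below the line — $6,500, $14,500; poverty gap index (FGT₁) = 0.16667.
Reduction = 0.22222 − 0.16667 = 0.056.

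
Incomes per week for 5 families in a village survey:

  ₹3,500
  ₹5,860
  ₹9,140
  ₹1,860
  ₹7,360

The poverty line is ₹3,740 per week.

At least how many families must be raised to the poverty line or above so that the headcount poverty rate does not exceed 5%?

Currently q = 2 of N = 5 are below the line (H = 0.400).
A headcount ratio of at most 5% allows at most ⌊0.05 × 5⌋ = 0 poor families.
So at least 2 − 0 = 2 must be lifted.

2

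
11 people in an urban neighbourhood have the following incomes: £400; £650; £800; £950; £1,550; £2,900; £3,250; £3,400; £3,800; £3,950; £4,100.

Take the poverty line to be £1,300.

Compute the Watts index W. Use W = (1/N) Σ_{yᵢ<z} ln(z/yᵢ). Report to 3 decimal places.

Poor units: £400, £650, £800, £950 (q = 4 of N = 11).
ln(z/y) terms: ln(1300/400) = 1.1787; ln(1300/650) = 0.6931; ln(1300/800) = 0.4855; ln(1300/950) = 0.3137.
W = 2.670968 / 11 = 0.243.

0.243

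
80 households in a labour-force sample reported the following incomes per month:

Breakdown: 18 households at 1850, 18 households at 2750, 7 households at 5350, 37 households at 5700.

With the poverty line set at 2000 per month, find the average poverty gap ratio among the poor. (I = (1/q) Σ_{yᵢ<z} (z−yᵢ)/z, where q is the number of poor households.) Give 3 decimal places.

Below z: 18×1850 (q = 18 of N = 80).
Relative gaps: 0.0750 (×18); sum = 1.350000.
The income-gap ratio divides by q (the poor only): 1.350000 / 18 = 0.075.

0.075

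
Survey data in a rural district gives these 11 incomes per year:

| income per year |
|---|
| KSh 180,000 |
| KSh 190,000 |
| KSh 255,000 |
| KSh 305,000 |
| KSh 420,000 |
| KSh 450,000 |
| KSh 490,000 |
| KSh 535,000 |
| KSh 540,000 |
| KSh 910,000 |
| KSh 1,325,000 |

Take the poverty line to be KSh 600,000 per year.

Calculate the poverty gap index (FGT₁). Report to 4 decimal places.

0.3083

Below z: KSh 180,000, KSh 190,000, KSh 255,000, KSh 305,000, KSh 420,000, KSh 450,000, KSh 490,000, KSh 535,000, KSh 540,000 (q = 9 of N = 11).
Gap ratios (z−y)/z: (600000−180000)/600000 = 0.7000; (600000−190000)/600000 = 0.6833; (600000−255000)/600000 = 0.5750; (600000−305000)/600000 = 0.4917; (600000−420000)/600000 = 0.3000; (600000−450000)/600000 = 0.2500; (600000−490000)/600000 = 0.1833; (600000−535000)/600000 = 0.1083; (600000−540000)/600000 = 0.1000.
Sum of shortfalls = 3.391667; P₁ averages over all N: 3.391667 / 11 = 0.3083.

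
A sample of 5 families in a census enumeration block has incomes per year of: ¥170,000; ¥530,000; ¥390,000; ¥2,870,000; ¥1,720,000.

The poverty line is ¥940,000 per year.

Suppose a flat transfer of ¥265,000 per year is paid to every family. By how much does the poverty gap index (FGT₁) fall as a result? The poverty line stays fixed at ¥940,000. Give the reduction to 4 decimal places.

Before: below the line — ¥170,000, ¥390,000, ¥530,000; poverty gap index (FGT₁) = 0.368085.
After the ¥265,000 transfer: below the line — ¥435,000, ¥655,000, ¥795,000; poverty gap index (FGT₁) = 0.198936.
Reduction = 0.368085 − 0.198936 = 0.1691.

0.1691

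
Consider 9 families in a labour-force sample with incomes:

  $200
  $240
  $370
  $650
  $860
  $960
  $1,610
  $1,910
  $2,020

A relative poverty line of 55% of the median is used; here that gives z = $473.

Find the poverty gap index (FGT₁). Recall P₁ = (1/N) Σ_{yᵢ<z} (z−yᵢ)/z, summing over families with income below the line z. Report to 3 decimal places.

0.143

Below z: $200, $240, $370 (q = 3 of N = 9).
Normalized shortfalls: (473−200)/473 = 0.5772; (473−240)/473 = 0.4926; (473−370)/473 = 0.2178.
Sum of shortfalls = 1.287526; P₁ averages over all N: 1.287526 / 9 = 0.143.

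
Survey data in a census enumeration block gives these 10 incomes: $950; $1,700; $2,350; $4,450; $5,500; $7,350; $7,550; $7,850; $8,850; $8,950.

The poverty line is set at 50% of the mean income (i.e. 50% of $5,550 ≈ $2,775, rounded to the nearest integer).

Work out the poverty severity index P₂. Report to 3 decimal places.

0.061

Below z: $950, $1,700, $2,350 (q = 3 of N = 10).
Relative gaps: (2775−950)/2775 = 0.6577; (2775−1700)/2775 = 0.3874; (2775−2350)/2775 = 0.1532.
Squared: 0.4325; 0.1501; 0.0235.
Sum = 0.606038; P₂ = 0.606038 / 10 = 0.061.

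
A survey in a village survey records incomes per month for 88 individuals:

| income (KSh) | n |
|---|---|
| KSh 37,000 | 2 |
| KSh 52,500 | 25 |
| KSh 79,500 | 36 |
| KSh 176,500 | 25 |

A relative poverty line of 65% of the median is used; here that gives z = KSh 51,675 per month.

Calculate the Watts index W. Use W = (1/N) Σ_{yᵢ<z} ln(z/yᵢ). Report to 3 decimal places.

0.008

Incomes under z: 2×KSh 37,000 (q = 2 of N = 88).
Log gaps: ln(51675/37000) = 0.3341 (×2).
W = 0.668112 / 88 = 0.008.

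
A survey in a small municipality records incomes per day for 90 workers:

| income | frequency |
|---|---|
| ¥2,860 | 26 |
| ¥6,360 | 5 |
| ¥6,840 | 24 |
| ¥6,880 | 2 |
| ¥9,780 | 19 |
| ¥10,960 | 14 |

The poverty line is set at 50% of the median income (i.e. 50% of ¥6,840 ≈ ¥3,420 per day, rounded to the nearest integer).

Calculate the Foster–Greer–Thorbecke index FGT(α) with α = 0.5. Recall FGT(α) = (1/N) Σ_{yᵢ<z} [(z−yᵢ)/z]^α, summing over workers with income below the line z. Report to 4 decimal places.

Below the line: 26×¥2,860 (q = 26 of N = 90).
Relative gaps: (3420−2860)/3420 = 0.1637 (×26).
Raised to α = 0.5: 0.40465 (×26).
Sum = 10.520934; FGT(0.5) = 10.520934 / 90 = 0.1169.

0.1169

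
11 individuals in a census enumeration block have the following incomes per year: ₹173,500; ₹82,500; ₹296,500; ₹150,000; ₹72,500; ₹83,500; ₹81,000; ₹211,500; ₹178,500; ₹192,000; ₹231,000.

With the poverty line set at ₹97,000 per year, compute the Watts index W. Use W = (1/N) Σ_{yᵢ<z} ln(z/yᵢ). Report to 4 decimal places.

0.0712

Below the line: ₹72,500, ₹81,000, ₹82,500, ₹83,500 (q = 4 of N = 11).
Log gaps: ln(97000/72500) = 0.2911; ln(97000/81000) = 0.1803; ln(97000/82500) = 0.1619; ln(97000/83500) = 0.1499.
W = 0.783163 / 11 = 0.0712.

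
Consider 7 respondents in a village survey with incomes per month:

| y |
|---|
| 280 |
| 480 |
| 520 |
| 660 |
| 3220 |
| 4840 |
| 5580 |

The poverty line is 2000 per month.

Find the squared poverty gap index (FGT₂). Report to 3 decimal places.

0.331

Incomes under z: 280, 480, 520, 660 (q = 4 of N = 7).
Relative gaps: (2000−280)/2000 = 0.8600; (2000−480)/2000 = 0.7600; (2000−520)/2000 = 0.7400; (2000−660)/2000 = 0.6700.
Squared: 0.7396; 0.5776; 0.5476; 0.4489.
Sum = 2.313700; P₂ = 2.313700 / 7 = 0.331.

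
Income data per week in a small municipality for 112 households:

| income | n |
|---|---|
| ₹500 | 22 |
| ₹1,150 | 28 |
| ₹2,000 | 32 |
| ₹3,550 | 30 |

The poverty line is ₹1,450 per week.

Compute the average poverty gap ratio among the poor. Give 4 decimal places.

0.4041

Below the line: 22×₹500, 28×₹1,150 (q = 50 of N = 112).
Relative gaps: 0.6552 (×22), 0.2069 (×28); sum = 20.206897.
The income-gap ratio divides by q (the poor only): 20.206897 / 50 = 0.4041.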